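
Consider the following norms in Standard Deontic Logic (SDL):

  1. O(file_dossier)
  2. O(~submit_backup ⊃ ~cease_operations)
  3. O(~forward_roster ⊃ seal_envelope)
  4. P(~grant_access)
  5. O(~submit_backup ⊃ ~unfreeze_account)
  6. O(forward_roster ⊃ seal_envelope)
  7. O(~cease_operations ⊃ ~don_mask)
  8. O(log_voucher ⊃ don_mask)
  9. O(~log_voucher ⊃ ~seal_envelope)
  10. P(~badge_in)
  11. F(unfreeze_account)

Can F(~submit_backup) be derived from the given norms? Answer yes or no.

Yes

Premises 6 and 3 are O(forward_roster ⊃ seal_envelope) and O(~forward_roster ⊃ seal_envelope); every ideal world satisfies forward_roster or ~forward_roster, so in either case seal_envelope holds — hence O(seal_envelope).
Premise 9 is O(~log_voucher ⊃ ~seal_envelope); contrapositively O(seal_envelope ⊃ log_voucher). Since O(seal_envelope) holds, K gives O(log_voucher).
From O(log_voucher) and premise 8, O(log_voucher ⊃ don_mask), we obtain O(don_mask).
The contrapositive of premise 7 (O(~cease_operations ⊃ ~don_mask)) is O(don_mask ⊃ cease_operations), and O(don_mask) is already established, so O(cease_operations).
Premise 2, O(~submit_backup ⊃ ~cease_operations), contraposes to O(cease_operations ⊃ submit_backup); with O(cease_operations) we get O(submit_backup).
Premises 1, 4, 5, 10, 11 do not contribute to this derivation.
So O(submit_backup) holds, i.e. F(~submit_backup). The claim follows.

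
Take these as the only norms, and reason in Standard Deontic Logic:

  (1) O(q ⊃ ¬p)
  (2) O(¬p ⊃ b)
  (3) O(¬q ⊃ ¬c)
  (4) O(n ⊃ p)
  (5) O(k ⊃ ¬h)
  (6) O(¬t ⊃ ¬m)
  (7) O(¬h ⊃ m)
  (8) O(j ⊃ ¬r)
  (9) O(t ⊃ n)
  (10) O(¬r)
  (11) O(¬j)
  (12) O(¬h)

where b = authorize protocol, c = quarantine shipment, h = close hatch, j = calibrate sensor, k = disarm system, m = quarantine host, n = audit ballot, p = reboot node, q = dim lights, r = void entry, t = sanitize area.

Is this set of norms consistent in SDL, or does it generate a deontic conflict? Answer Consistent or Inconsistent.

Premise 8 is O(j ⊃ ¬r); even if O(¬r) held, inferring O(j) would be affirming the consequent — invalid.
So O(j) is not derivable, and the apparent clash with O(¬j) does not arise.
A world satisfying every obligation exists (e.g. b=false, c=false, h=false, j=false, k=false, m=true, n=true, p=true, q=false, r=false, t=true); no atom is both obligatory and forbidden, so the set is consistent.

Consistent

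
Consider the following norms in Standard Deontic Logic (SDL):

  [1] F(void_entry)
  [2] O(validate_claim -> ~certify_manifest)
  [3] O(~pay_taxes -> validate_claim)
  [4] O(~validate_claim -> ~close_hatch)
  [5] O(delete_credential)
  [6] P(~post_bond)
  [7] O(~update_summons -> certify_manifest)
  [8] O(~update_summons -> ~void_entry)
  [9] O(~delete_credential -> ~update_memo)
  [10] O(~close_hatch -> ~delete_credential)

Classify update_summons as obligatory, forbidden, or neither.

Obligatory

Premise 5 gives O(delete_credential).
The contrapositive of premise 10 (O(~close_hatch -> ~delete_credential)) is O(delete_credential -> close_hatch), and O(delete_credential) is already established, so O(close_hatch).
The contrapositive of premise 4 (O(~validate_claim -> ~close_hatch)) is O(close_hatch -> validate_claim), and O(close_hatch) is already established, so O(validate_claim).
From O(validate_claim) and premise 2, O(validate_claim -> ~certify_manifest), we obtain O(~certify_manifest).
The contrapositive of premise 7 (O(~update_summons -> certify_manifest)) is O(~certify_manifest -> update_summons), and O(~certify_manifest) is already established, so O(update_summons).
Premises 1, 3, 6, 8, 9 do not contribute to this derivation.
Hence update_summons is obligatory.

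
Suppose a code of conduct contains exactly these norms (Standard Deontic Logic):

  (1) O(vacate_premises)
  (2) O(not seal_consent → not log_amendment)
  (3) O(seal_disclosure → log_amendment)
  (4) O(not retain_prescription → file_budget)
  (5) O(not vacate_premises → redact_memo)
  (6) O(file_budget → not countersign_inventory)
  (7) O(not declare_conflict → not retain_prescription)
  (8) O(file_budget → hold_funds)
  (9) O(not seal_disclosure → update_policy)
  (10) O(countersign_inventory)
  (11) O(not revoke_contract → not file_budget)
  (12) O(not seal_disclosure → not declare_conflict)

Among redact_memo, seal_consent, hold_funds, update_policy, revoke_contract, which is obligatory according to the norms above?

Premise 10 states O(countersign_inventory) outright.
Premise 6, O(file_budget → not countersign_inventory), contraposes to O(countersign_inventory → not file_budget); with O(countersign_inventory) we get O(not file_budget).
The contrapositive of premise 4 (O(not retain_prescription → file_budget)) is O(not file_budget → retain_prescription), and O(not file_budget) is already established, so O(retain_prescription).
Premise 7 is O(not declare_conflict → not retain_prescription); contrapositively O(retain_prescription → declare_conflict). Since O(retain_prescription) holds, K gives O(declare_conflict).
The contrapositive of premise 12 (O(not seal_disclosure → not declare_conflict)) is O(declare_conflict → seal_disclosure), and O(declare_conflict) is already established, so O(seal_disclosure).
With premise 3, O(seal_disclosure → log_amendment), the K-axiom yields O(log_amendment).
Premise 2, O(not seal_consent → not log_amendment), contraposes to O(log_amendment → seal_consent); with O(log_amendment) we get O(seal_consent).
So O(seal_consent) holds — seal_consent is obligatory. None of the other listed options is made obligatory by any chain of premises.

seal_consent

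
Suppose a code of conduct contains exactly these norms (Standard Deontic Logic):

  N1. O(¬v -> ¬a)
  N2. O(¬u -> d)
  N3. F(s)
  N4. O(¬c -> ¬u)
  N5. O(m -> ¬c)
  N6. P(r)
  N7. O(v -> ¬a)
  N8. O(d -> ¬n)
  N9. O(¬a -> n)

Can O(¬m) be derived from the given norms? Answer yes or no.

Premises 7 and 1 cover both cases: O(v -> ¬a) and O(¬v -> ¬a). Since v ∨ ¬v is a tautology, O(¬a) follows.
Premise 9 is O(¬a -> n); since O(¬a), deontic closure gives O(n).
Premise 8, O(d -> ¬n), contraposes to O(n -> ¬d); with O(n) we get O(¬d).
Premise 2 is O(¬u -> d); contrapositively O(¬d -> u). Since O(¬d) holds, K gives O(u).
Premise 4 is O(¬c -> ¬u); contrapositively O(u -> c). Since O(u) holds, K gives O(c).
Premise 5 is O(m -> ¬c); contrapositively O(c -> ¬m). Since O(c) holds, K gives O(¬m).
Premises 3, 6 do not contribute to this derivation.
So O(¬m) follows.

Yes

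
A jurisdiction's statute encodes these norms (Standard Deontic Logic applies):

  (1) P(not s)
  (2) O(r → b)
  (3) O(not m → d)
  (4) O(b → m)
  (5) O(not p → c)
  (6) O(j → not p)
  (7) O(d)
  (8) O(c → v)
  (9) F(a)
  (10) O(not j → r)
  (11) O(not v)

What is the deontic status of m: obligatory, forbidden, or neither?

From premise 11 we have O(not v).
Premise 8, O(c → v), contraposes to O(not v → not c); with O(not v) we get O(not c).
Premise 5 is O(not p → c); contrapositively O(not c → p). Since O(not c) holds, K gives O(p).
The contrapositive of premise 6 (O(j → not p)) is O(p → not j), and O(p) is already established, so O(not j).
With premise 10, O(not j → r), the K-axiom yields O(r).
Applying K to premise 2 (O(r → b)) and O(r) yields O(b).
With premise 4, O(b → m), the K-axiom yields O(m).
Premises 1, 3, 7, 9 do not contribute to this derivation.
Hence m is obligatory.

Obligatory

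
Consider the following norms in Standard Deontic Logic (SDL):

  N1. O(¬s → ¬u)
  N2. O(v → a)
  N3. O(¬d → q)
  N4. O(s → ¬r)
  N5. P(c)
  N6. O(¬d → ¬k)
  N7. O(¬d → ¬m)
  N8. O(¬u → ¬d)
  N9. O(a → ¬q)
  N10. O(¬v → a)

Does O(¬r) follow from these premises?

Yes

By case analysis on v: premise 2 gives O(v → a) and premise 10 gives O(¬v → a), so O(a) either way.
From O(a) and premise 9, O(a → ¬q), we obtain O(¬q).
Premise 3, O(¬d → q), contraposes to O(¬q → d); with O(¬q) we get O(d).
Premise 8 is O(¬u → ¬d); contrapositively O(d → u). Since O(d) holds, K gives O(u).
The contrapositive of premise 1 (O(¬s → ¬u)) is O(u → s), and O(u) is already established, so O(s).
From O(s) and premise 4, O(s → ¬r), we obtain O(¬r).
Premises 5, 6, 7 do not contribute to this derivation.
So O(¬r) follows.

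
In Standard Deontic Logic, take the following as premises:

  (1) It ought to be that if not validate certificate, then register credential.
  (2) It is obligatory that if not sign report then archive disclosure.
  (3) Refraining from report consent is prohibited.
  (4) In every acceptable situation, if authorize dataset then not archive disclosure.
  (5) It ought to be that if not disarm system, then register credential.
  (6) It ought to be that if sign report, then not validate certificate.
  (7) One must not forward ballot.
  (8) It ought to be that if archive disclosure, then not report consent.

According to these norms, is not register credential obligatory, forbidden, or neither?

Forbidden

Premise 3 is F(¬report_consent), i.e. O(report_consent).
Premise 8 is O(archive_disclosure → ¬report_consent); contrapositively O(report_consent → ¬archive_disclosure). Since O(report_consent) holds, K gives O(¬archive_disclosure).
Premise 2 is O(¬sign_report → archive_disclosure); contrapositively O(¬archive_disclosure → sign_report). Since O(¬archive_disclosure) holds, K gives O(sign_report).
From O(sign_report) and premise 6, O(sign_report → ¬validate_certificate), we obtain O(¬validate_certificate).
With premise 1, O(¬validate_certificate → register_credential), the K-axiom yields O(register_credential).
Premises 4, 5, 7 do not contribute to this derivation.
Thus O(register_credential), which is F(¬register_credential): ¬register_credential is forbidden.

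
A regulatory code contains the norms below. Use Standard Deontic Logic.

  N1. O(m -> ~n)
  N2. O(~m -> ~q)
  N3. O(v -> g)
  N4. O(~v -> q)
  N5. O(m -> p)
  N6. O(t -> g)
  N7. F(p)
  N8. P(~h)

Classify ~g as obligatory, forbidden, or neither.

Premise 7, F(p), is equivalent to O(~p).
Premise 5, O(m -> p), contraposes to O(~p -> ~m); with O(~p) we get O(~m).
From O(~m) and premise 2, O(~m -> ~q), we obtain O(~q).
The contrapositive of premise 4 (O(~v -> q)) is O(~q -> v), and O(~q) is already established, so O(v).
From O(v) and premise 3, O(v -> g), we obtain O(g).
Premises 1, 6, 8 do not contribute to this derivation.
Thus O(g), which is F(~g): ~g is forbidden.

Forbidden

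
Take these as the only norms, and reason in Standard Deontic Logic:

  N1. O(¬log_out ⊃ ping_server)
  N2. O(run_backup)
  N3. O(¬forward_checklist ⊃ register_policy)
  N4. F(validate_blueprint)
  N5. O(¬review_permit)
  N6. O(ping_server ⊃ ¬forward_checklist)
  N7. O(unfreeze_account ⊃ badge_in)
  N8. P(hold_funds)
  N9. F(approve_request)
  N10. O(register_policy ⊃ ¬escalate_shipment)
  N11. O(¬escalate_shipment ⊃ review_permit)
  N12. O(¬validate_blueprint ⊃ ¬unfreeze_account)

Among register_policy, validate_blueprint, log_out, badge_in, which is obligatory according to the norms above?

From premise 5 we have O(¬review_permit).
Premise 11, O(¬escalate_shipment ⊃ review_permit), contraposes to O(¬review_permit ⊃ escalate_shipment); with O(¬review_permit) we get O(escalate_shipment).
Premise 10, O(register_policy ⊃ ¬escalate_shipment), contraposes to O(escalate_shipment ⊃ ¬register_policy); with O(escalate_shipment) we get O(¬register_policy).
Premise 3 is O(¬forward_checklist ⊃ register_policy); contrapositively O(¬register_policy ⊃ forward_checklist). Since O(¬register_policy) holds, K gives O(forward_checklist).
Premise 6, O(ping_server ⊃ ¬forward_checklist), contraposes to O(forward_checklist ⊃ ¬ping_server); with O(forward_checklist) we get O(¬ping_server).
Premise 1 is O(¬log_out ⊃ ping_server); contrapositively O(¬ping_server ⊃ log_out). Since O(¬ping_server) holds, K gives O(log_out).
So O(log_out) holds — log_out is obligatory. None of the other listed options is made obligatory by any chain of premises.

log_out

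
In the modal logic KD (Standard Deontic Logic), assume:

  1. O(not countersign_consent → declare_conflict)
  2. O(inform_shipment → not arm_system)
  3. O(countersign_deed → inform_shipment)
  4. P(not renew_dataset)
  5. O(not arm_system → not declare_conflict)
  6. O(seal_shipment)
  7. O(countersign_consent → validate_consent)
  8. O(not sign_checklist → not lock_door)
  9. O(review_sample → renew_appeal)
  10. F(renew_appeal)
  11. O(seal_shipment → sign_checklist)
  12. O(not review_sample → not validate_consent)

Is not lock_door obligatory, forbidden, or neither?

Neither

Premise 8 is O(not sign_checklist → not lock_door), but O(not sign_checklist) is not derivable from the premises, so it does not yield O(not lock_door).
No premise or chain of K-axiom applications forces O(not lock_door), and none forces O(lock_door). So not lock_door is neither obligatory nor forbidden under these norms.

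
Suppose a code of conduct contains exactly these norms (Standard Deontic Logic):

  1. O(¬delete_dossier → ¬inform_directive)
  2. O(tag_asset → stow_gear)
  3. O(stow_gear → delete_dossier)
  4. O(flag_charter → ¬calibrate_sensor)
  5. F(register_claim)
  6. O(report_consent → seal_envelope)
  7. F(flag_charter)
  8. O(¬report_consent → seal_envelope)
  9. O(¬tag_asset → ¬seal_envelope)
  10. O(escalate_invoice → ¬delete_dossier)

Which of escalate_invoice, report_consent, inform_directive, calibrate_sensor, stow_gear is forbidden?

Premises 8 and 6 cover both cases: O(¬report_consent → seal_envelope) and O(report_consent → seal_envelope). Since ¬report_consent ∨ report_consent is a tautology, O(seal_envelope) follows.
Premise 9 is O(¬tag_asset → ¬seal_envelope); contrapositively O(seal_envelope → tag_asset). Since O(seal_envelope) holds, K gives O(tag_asset).
With premise 2, O(tag_asset → stow_gear), the K-axiom yields O(stow_gear).
From O(stow_gear) and premise 3, O(stow_gear → delete_dossier), we obtain O(delete_dossier).
The contrapositive of premise 10 (O(escalate_invoice → ¬delete_dossier)) is O(delete_dossier → ¬escalate_invoice), and O(delete_dossier) is already established, so O(¬escalate_invoice).
So O(¬escalate_invoice) holds, i.e. escalate_invoice is forbidden. None of the other listed options is forbidden under the premises.

escalate_invoice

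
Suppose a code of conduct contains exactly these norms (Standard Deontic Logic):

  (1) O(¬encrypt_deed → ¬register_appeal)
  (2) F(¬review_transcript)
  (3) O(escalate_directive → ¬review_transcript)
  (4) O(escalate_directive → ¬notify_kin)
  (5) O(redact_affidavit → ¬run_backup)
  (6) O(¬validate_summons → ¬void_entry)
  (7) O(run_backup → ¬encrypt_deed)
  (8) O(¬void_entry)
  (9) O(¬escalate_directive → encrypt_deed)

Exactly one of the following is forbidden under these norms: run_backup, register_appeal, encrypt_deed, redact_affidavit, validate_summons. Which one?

run_backup

Premise 2, F(¬review_transcript), is equivalent to O(review_transcript).
The contrapositive of premise 3 (O(escalate_directive → ¬review_transcript)) is O(review_transcript → ¬escalate_directive), and O(review_transcript) is already established, so O(¬escalate_directive).
Applying K to premise 9 (O(¬escalate_directive → encrypt_deed)) and O(¬escalate_directive) yields O(encrypt_deed).
Premise 7, O(run_backup → ¬encrypt_deed), contraposes to O(encrypt_deed → ¬run_backup); with O(encrypt_deed) we get O(¬run_backup).
So O(¬run_backup) holds, i.e. run_backup is forbidden. None of the other listed options is forbidden under the premises.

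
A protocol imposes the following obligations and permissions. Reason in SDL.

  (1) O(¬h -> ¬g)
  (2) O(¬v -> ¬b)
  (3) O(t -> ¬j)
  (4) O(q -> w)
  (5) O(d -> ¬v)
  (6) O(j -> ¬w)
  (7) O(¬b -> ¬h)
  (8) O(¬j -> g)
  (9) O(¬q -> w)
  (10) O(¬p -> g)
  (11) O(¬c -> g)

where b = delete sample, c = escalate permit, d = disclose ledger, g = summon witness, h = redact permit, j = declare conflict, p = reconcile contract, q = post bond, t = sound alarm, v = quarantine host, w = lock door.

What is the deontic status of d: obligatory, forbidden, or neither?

Forbidden

Premises 9 and 4 cover both cases: O(¬q -> w) and O(q -> w). Since ¬q ∨ q is a tautology, O(w) follows.
Premise 6 is O(j -> ¬w); contrapositively O(w -> ¬j). Since O(w) holds, K gives O(¬j).
Applying K to premise 8 (O(¬j -> g)) and O(¬j) yields O(g).
The contrapositive of premise 1 (O(¬h -> ¬g)) is O(g -> h), and O(g) is already established, so O(h).
Premise 7, O(¬b -> ¬h), contraposes to O(h -> b); with O(h) we get O(b).
Premise 2, O(¬v -> ¬b), contraposes to O(b -> v); with O(b) we get O(v).
Premise 5, O(d -> ¬v), contraposes to O(v -> ¬d); with O(v) we get O(¬d).
Premises 3, 10, 11 do not contribute to this derivation.
Thus O(¬d), which is F(d): d is forbidden.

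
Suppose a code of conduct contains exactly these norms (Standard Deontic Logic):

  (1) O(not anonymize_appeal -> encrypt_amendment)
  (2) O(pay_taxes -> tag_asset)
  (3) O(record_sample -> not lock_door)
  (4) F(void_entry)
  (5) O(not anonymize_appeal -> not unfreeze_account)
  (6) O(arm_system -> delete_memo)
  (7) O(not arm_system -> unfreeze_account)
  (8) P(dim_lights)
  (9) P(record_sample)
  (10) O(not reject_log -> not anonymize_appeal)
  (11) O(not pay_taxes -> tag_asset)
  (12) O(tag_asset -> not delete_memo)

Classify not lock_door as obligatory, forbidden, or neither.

Premise 3 is O(record_sample -> not lock_door), but O(record_sample) is not derivable from the premises (the permission P(record_sample) asserts only not O(not record_sample), not O(record_sample)), so it does not yield O(not lock_door).
No premise or chain of K-axiom applications forces O(not lock_door), and none forces O(lock_door). So not lock_door is neither obligatory nor forbidden under these norms.

Neither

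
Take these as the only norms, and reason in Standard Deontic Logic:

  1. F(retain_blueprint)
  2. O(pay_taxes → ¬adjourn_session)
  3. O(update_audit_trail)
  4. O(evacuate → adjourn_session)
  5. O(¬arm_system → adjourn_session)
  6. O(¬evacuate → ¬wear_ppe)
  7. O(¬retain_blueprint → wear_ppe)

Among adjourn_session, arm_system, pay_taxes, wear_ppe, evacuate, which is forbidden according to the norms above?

Premise 1, F(retain_blueprint), is equivalent to O(¬retain_blueprint).
Applying K to premise 7 (O(¬retain_blueprint → wear_ppe)) and O(¬retain_blueprint) yields O(wear_ppe).
The contrapositive of premise 6 (O(¬evacuate → ¬wear_ppe)) is O(wear_ppe → evacuate), and O(wear_ppe) is already established, so O(evacuate).
Applying K to premise 4 (O(evacuate → adjourn_session)) and O(evacuate) yields O(adjourn_session).
The contrapositive of premise 2 (O(pay_taxes → ¬adjourn_session)) is O(adjourn_session → ¬pay_taxes), and O(adjourn_session) is already established, so O(¬pay_taxes).
So O(¬pay_taxes) holds, i.e. pay_taxes is forbidden. None of the other listed options is forbidden under the premises.

pay_taxes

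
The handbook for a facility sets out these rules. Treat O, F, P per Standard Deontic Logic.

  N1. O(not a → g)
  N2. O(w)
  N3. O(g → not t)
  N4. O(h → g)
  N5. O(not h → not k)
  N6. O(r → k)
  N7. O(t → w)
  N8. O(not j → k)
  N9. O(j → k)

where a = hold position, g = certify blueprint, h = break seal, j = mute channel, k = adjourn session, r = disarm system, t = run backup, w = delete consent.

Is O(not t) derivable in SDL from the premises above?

Yes

Premises 8 and 9 cover both cases: O(not j → k) and O(j → k). Since not j ∨ j is a tautology, O(k) follows.
Premise 5 is O(not h → not k); contrapositively O(k → h). Since O(k) holds, K gives O(h).
With premise 4, O(h → g), the K-axiom yields O(g).
With premise 3, O(g → not t), the K-axiom yields O(not t).
Premises 1, 2, 6, 7 do not contribute to this derivation.
So O(not t) follows.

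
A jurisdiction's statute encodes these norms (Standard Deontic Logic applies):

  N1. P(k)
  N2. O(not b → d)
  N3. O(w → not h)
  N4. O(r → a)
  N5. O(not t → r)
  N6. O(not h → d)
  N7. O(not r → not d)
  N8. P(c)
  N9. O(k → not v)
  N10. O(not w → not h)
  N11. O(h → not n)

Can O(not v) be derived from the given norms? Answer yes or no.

Premise 9 is O(k → not v), but O(k) is not derivable from the premises (the permission P(k) asserts only not O(not k), not O(k)), so it does not yield O(not v).
No other premise forces O(not v). An ideal world satisfying every premise can still have not v false, so O(not v) is not derivable.

No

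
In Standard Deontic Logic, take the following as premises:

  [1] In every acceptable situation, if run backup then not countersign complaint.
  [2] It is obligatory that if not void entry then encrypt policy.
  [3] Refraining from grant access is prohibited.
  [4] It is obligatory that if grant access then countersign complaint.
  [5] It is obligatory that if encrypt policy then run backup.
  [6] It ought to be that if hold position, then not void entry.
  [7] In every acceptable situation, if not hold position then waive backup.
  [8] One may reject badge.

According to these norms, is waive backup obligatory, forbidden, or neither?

Premise 3 is F(¬grant_access), i.e. O(grant_access).
With premise 4, O(grant_access → countersign_complaint), the K-axiom yields O(countersign_complaint).
The contrapositive of premise 1 (O(run_backup → ¬countersign_complaint)) is O(countersign_complaint → ¬run_backup), and O(countersign_complaint) is already established, so O(¬run_backup).
Premise 5 is O(encrypt_policy → run_backup); contrapositively O(¬run_backup → ¬encrypt_policy). Since O(¬run_backup) holds, K gives O(¬encrypt_policy).
Premise 2, O(¬void_entry → encrypt_policy), contraposes to O(¬encrypt_policy → void_entry); with O(¬encrypt_policy) we get O(void_entry).
Premise 6, O(hold_position → ¬void_entry), contraposes to O(void_entry → ¬hold_position); with O(void_entry) we get O(¬hold_position).
With premise 7, O(¬hold_position → waive_backup), the K-axiom yields O(waive_backup).
Premise 8 does not contribute to this derivation.
Hence waive_backup is obligatory.

Obligatory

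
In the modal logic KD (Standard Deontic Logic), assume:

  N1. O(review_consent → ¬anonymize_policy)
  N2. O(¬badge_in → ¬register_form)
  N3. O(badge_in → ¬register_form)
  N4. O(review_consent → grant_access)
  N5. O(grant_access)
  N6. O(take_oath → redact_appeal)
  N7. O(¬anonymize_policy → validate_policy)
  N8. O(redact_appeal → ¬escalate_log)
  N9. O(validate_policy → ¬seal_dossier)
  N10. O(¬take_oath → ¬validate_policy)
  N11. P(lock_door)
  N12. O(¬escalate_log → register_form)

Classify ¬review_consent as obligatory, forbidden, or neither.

By case analysis on badge_in: premise 3 gives O(badge_in → ¬register_form) and premise 2 gives O(¬badge_in → ¬register_form), so O(¬register_form) either way.
The contrapositive of premise 12 (O(¬escalate_log → register_form)) is O(¬register_form → escalate_log), and O(¬register_form) is already established, so O(escalate_log).
Premise 8 is O(redact_appeal → ¬escalate_log); contrapositively O(escalate_log → ¬redact_appeal). Since O(escalate_log) holds, K gives O(¬redact_appeal).
The contrapositive of premise 6 (O(take_oath → redact_appeal)) is O(¬redact_appeal → ¬take_oath), and O(¬redact_appeal) is already established, so O(¬take_oath).
Premise 10 is O(¬take_oath → ¬validate_policy); since O(¬take_oath), deontic closure gives O(¬validate_policy).
Premise 7, O(¬anonymize_policy → validate_policy), contraposes to O(¬validate_policy → anonymize_policy); with O(¬validate_policy) we get O(anonymize_policy).
The contrapositive of premise 1 (O(review_consent → ¬anonymize_policy)) is O(anonymize_policy → ¬review_consent), and O(anonymize_policy) is already established, so O(¬review_consent).
Premises 4, 5, 9, 11 do not contribute to this derivation.
Hence ¬review_consent is obligatory.

Obligatory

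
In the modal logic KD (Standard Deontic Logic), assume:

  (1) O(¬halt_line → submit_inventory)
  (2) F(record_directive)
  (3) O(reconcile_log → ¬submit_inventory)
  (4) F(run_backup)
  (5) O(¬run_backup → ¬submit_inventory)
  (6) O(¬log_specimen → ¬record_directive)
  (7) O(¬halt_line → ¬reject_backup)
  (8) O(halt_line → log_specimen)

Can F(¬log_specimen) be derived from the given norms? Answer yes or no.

Premise 4 is F(run_backup), i.e. O(¬run_backup).
Applying K to premise 5 (O(¬run_backup → ¬submit_inventory)) and O(¬run_backup) yields O(¬submit_inventory).
Premise 1, O(¬halt_line → submit_inventory), contraposes to O(¬submit_inventory → halt_line); with O(¬submit_inventory) we get O(halt_line).
With premise 8, O(halt_line → log_specimen), the K-axiom yields O(log_specimen).
Premises 2, 3, 6, 7 do not contribute to this derivation.
So O(log_specimen) holds, i.e. F(¬log_specimen). The claim follows.

Yes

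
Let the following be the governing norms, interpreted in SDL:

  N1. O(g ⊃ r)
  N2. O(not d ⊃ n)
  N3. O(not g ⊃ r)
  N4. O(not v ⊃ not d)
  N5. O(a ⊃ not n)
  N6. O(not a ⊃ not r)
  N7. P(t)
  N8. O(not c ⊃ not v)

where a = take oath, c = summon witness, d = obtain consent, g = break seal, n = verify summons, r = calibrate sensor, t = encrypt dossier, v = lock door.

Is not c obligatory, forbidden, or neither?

Forbidden

By case analysis on not g: premise 3 gives O(not g ⊃ r) and premise 1 gives O(g ⊃ r), so O(r) either way.
Premise 6, O(not a ⊃ not r), contraposes to O(r ⊃ a); with O(r) we get O(a).
Applying K to premise 5 (O(a ⊃ not n)) and O(a) yields O(not n).
Premise 2 is O(not d ⊃ n); contrapositively O(not n ⊃ d). Since O(not n) holds, K gives O(d).
Premise 4 is O(not v ⊃ not d); contrapositively O(d ⊃ v). Since O(d) holds, K gives O(v).
Premise 8, O(not c ⊃ not v), contraposes to O(v ⊃ c); with O(v) we get O(c).
Premise 7 does not contribute to this derivation.
Thus O(c), which is F(not c): not c is forbidden.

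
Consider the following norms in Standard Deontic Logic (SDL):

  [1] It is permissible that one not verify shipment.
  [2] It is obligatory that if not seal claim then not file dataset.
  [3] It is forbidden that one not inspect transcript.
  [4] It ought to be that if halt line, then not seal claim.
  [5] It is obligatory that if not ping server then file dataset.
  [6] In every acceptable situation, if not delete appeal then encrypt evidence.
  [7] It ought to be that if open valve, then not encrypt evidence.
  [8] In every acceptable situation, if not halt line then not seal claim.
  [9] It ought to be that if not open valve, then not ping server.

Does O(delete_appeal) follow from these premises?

Yes

By case analysis on ¬halt_line: premise 8 gives O(¬halt_line → ¬seal_claim) and premise 4 gives O(halt_line → ¬seal_claim), so O(¬seal_claim) either way.
Premise 2 is O(¬seal_claim → ¬file_dataset); since O(¬seal_claim), deontic closure gives O(¬file_dataset).
Premise 5 is O(¬ping_server → file_dataset); contrapositively O(¬file_dataset → ping_server). Since O(¬file_dataset) holds, K gives O(ping_server).
Premise 9, O(¬open_valve → ¬ping_server), contraposes to O(ping_server → open_valve); with O(ping_server) we get O(open_valve).
Premise 7 is O(open_valve → ¬encrypt_evidence); since O(open_valve), deontic closure gives O(¬encrypt_evidence).
The contrapositive of premise 6 (O(¬delete_appeal → encrypt_evidence)) is O(¬encrypt_evidence → delete_appeal), and O(¬encrypt_evidence) is already established, so O(delete_appeal).
Premises 1, 3 do not contribute to this derivation.
So O(delete_appeal) follows.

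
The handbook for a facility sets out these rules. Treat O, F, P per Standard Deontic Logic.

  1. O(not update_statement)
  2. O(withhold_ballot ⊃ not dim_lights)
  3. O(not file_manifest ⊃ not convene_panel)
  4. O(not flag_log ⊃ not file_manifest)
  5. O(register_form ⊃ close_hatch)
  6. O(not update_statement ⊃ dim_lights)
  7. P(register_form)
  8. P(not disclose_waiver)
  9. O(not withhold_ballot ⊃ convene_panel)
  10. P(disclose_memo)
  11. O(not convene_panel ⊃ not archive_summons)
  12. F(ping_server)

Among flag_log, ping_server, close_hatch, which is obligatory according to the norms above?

Premise 1 gives O(not update_statement).
With premise 6, O(not update_statement ⊃ dim_lights), the K-axiom yields O(dim_lights).
Premise 2, O(withhold_ballot ⊃ not dim_lights), contraposes to O(dim_lights ⊃ not withhold_ballot); with O(dim_lights) we get O(not withhold_ballot).
With premise 9, O(not withhold_ballot ⊃ convene_panel), the K-axiom yields O(convene_panel).
Premise 3, O(not file_manifest ⊃ not convene_panel), contraposes to O(convene_panel ⊃ file_manifest); with O(convene_panel) we get O(file_manifest).
Premise 4, O(not flag_log ⊃ not file_manifest), contraposes to O(file_manifest ⊃ flag_log); with O(file_manifest) we get O(flag_log).
So O(flag_log) holds — flag_log is obligatory. None of the other listed options is made obligatory by any chain of premises.

flag_log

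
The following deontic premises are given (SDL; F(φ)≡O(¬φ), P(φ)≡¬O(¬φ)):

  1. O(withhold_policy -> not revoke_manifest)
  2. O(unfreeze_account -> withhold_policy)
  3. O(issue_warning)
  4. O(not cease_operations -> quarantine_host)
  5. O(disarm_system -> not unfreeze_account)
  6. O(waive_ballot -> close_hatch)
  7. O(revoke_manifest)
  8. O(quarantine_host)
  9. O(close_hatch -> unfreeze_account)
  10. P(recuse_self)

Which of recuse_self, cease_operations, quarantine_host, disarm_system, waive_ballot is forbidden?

waive_ballot

From premise 7 we have O(revoke_manifest).
Premise 1 is O(withhold_policy -> not revoke_manifest); contrapositively O(revoke_manifest -> not withhold_policy). Since O(revoke_manifest) holds, K gives O(not withhold_policy).
The contrapositive of premise 2 (O(unfreeze_account -> withhold_policy)) is O(not withhold_policy -> not unfreeze_account), and O(not withhold_policy) is already established, so O(not unfreeze_account).
The contrapositive of premise 9 (O(close_hatch -> unfreeze_account)) is O(not unfreeze_account -> not close_hatch), and O(not unfreeze_account) is already established, so O(not close_hatch).
Premise 6, O(waive_ballot -> close_hatch), contraposes to O(not close_hatch -> not waive_ballot); with O(not close_hatch) we get O(not waive_ballot).
So O(not waive_ballot) holds, i.e. waive_ballot is forbidden. None of the other listed options is forbidden under the premises.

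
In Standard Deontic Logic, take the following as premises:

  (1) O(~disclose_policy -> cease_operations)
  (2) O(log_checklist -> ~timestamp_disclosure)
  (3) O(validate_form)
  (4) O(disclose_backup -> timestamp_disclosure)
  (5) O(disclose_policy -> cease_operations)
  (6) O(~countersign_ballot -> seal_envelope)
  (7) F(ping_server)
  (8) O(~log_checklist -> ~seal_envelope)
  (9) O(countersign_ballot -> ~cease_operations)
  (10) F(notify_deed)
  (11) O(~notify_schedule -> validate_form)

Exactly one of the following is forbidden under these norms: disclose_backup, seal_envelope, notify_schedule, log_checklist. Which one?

Premises 1 and 5 are O(~disclose_policy -> cease_operations) and O(disclose_policy -> cease_operations); every ideal world satisfies ~disclose_policy or disclose_policy, so in either case cease_operations holds — hence O(cease_operations).
The contrapositive of premise 9 (O(countersign_ballot -> ~cease_operations)) is O(cease_operations -> ~countersign_ballot), and O(cease_operations) is already established, so O(~countersign_ballot).
Applying K to premise 6 (O(~countersign_ballot -> seal_envelope)) and O(~countersign_ballot) yields O(seal_envelope).
The contrapositive of premise 8 (O(~log_checklist -> ~seal_envelope)) is O(seal_envelope -> log_checklist), and O(seal_envelope) is already established, so O(log_checklist).
With premise 2, O(log_checklist -> ~timestamp_disclosure), the K-axiom yields O(~timestamp_disclosure).
Premise 4 is O(disclose_backup -> timestamp_disclosure); contrapositively O(~timestamp_disclosure -> ~disclose_backup). Since O(~timestamp_disclosure) holds, K gives O(~disclose_backup).
So O(~disclose_backup) holds, i.e. disclose_backup is forbidden. None of the other listed options is forbidden under the premises.

disclose_backup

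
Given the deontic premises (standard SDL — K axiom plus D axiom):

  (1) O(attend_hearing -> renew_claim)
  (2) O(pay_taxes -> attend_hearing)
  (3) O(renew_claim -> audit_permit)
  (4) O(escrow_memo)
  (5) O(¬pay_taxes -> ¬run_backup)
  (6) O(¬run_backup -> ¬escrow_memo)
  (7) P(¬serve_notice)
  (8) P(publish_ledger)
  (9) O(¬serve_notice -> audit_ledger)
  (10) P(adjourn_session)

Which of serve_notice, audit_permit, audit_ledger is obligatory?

audit_permit

Premise 4 gives O(escrow_memo).
Premise 6 is O(¬run_backup -> ¬escrow_memo); contrapositively O(escrow_memo -> run_backup). Since O(escrow_memo) holds, K gives O(run_backup).
Premise 5, O(¬pay_taxes -> ¬run_backup), contraposes to O(run_backup -> pay_taxes); with O(run_backup) we get O(pay_taxes).
Premise 2 is O(pay_taxes -> attend_hearing); since O(pay_taxes), deontic closure gives O(attend_hearing).
Applying K to premise 1 (O(attend_hearing -> renew_claim)) and O(attend_hearing) yields O(renew_claim).
Applying K to premise 3 (O(renew_claim -> audit_permit)) and O(renew_claim) yields O(audit_permit).
So O(audit_permit) holds — audit_permit is obligatory. None of the other listed options is made obligatory by any chain of premises.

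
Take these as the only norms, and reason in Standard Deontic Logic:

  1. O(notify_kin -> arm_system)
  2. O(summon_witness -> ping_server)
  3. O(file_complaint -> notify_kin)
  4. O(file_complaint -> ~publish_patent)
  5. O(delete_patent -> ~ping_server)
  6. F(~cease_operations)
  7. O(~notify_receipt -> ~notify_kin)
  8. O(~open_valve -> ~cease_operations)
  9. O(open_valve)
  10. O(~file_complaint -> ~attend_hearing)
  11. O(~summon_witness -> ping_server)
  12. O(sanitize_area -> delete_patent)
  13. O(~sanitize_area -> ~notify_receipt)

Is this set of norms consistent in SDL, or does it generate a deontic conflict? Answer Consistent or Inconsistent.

Premise 8 is O(~open_valve -> ~cease_operations), but O(~open_valve) is not derivable from the premises, so it does not yield O(~cease_operations).
So O(~cease_operations) is not derivable, and the apparent clash with O(cease_operations) does not arise.
A world satisfying every obligation exists (e.g. arm_system=false, attend_hearing=false, cease_operations=true, delete_patent=false, file_complaint=false, notify_kin=false, notify_receipt=false, open_valve=true, ping_server=true, publish_patent=false, sanitize_area=false, summon_witness=false); no atom is both obligatory and forbidden, so the set is consistent.

Consistent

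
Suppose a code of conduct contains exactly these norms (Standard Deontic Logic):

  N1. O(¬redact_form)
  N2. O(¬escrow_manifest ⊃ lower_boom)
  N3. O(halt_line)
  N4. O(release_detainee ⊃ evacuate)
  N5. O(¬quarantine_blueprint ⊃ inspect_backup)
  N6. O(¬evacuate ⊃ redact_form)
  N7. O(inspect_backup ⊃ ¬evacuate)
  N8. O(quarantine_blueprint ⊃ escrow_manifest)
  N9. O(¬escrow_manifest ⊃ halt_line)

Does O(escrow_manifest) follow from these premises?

From premise 1 we have O(¬redact_form).
Premise 6 is O(¬evacuate ⊃ redact_form); contrapositively O(¬redact_form ⊃ evacuate). Since O(¬redact_form) holds, K gives O(evacuate).
The contrapositive of premise 7 (O(inspect_backup ⊃ ¬evacuate)) is O(evacuate ⊃ ¬inspect_backup), and O(evacuate) is already established, so O(¬inspect_backup).
The contrapositive of premise 5 (O(¬quarantine_blueprint ⊃ inspect_backup)) is O(¬inspect_backup ⊃ quarantine_blueprint), and O(¬inspect_backup) is already established, so O(quarantine_blueprint).
Premise 8 is O(quarantine_blueprint ⊃ escrow_manifest); since O(quarantine_blueprint), deontic closure gives O(escrow_manifest).
Premises 2, 3, 4, 9 do not contribute to this derivation.
So O(escrow_manifest) follows.

Yes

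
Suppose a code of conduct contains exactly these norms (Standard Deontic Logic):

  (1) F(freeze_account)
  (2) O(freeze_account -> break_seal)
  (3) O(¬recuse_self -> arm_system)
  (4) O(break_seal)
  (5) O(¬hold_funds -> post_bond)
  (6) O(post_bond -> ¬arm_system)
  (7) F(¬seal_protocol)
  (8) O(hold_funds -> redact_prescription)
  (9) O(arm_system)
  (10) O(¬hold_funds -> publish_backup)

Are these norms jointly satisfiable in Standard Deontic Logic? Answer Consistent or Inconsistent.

Consistent

Premise 2 is O(freeze_account -> break_seal); even if O(break_seal) held, inferring O(freeze_account) would be affirming the consequent — invalid.
So O(freeze_account) is not derivable, and the apparent clash with O(¬freeze_account) does not arise.
A world satisfying every obligation exists (e.g. arm_system=true, break_seal=true, freeze_account=false, hold_funds=true, post_bond=false, publish_backup=false, recuse_self=false, redact_prescription=true, seal_protocol=true); no atom is both obligatory and forbidden, so the set is consistent.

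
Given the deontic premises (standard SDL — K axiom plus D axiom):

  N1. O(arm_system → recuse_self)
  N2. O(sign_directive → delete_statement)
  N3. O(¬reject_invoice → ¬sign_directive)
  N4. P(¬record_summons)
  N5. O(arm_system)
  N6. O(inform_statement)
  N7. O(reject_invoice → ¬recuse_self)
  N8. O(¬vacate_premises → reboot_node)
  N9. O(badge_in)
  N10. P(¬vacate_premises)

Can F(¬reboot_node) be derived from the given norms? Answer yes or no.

Premise 8 is O(¬vacate_premises → reboot_node), but O(¬vacate_premises) is not derivable from the premises (the permission P(¬vacate_premises) asserts only ¬O(vacate_premises), not O(¬vacate_premises)), so it does not yield O(reboot_node).
No other premise forces O(reboot_node). An ideal world satisfying every premise can still have ¬reboot_node true, so F(¬reboot_node) is not derivable.

No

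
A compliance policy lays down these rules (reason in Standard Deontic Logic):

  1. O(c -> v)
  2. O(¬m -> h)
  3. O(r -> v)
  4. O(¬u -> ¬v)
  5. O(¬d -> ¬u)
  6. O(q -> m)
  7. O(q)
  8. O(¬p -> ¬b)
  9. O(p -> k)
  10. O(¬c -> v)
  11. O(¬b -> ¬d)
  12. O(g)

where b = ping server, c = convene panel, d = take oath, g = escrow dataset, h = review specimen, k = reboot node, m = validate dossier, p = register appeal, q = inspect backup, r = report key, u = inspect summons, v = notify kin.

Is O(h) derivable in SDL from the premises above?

No

Premise 2 is O(¬m -> h), but O(¬m) is not derivable from the premises, so it does not yield O(h).
No other premise forces O(h). An ideal world satisfying every premise can still have h false, so O(h) is not derivable.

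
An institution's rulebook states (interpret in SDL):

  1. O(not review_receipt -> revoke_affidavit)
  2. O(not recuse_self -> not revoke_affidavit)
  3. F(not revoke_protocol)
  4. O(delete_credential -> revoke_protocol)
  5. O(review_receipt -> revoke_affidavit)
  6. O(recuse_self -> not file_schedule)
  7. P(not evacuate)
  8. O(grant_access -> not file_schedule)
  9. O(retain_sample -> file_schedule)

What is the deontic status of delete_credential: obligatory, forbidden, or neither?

Neither

Premise 4 is O(delete_credential -> revoke_protocol); even if O(revoke_protocol) held, inferring O(delete_credential) would be affirming the consequent — invalid.
No premise or chain of K-axiom applications forces O(delete_credential), and none forces O(not delete_credential). So delete_credential is neither obligatory nor forbidden under these norms.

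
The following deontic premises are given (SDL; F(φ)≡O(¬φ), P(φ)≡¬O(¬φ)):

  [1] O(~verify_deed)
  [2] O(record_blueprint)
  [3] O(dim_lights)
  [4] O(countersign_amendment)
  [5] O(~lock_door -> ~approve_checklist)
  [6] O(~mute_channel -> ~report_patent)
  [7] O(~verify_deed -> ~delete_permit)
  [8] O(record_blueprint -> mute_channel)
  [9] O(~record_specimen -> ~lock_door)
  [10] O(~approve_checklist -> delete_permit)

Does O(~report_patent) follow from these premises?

No

Premise 6 is O(~mute_channel -> ~report_patent), but O(~mute_channel) is not derivable from the premises, so it does not yield O(~report_patent).
No other premise forces O(~report_patent). An ideal world satisfying every premise can still have ~report_patent false, so O(~report_patent) is not derivable.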